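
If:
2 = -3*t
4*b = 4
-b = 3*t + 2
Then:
No Solution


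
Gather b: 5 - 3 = 2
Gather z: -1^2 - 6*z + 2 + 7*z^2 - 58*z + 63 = 7*z^2 - 64*z + 64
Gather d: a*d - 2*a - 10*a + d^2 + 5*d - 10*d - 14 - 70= -12*a + d^2 + d*(a - 5) - 84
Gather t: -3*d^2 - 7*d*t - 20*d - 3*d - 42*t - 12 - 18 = -3*d^2 - 23*d + t*(-7*d - 42) - 30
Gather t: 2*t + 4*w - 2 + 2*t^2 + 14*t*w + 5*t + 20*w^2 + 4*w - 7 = 2*t^2 + t*(14*w + 7) + 20*w^2 + 8*w - 9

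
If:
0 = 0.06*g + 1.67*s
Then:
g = -27.8333333333333*s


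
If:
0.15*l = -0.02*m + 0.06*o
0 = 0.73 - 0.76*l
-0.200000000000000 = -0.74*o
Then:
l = 0.96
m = -6.39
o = 0.27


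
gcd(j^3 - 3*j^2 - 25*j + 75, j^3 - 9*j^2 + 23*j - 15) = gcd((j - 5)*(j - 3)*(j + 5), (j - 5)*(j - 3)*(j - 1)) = j^2 - 8*j + 15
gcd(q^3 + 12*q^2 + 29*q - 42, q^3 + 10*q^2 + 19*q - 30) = q^2 + 5*q - 6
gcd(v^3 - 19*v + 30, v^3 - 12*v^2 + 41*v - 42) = v^2 - 5*v + 6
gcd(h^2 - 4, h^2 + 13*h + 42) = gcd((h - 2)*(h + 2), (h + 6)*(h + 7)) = 1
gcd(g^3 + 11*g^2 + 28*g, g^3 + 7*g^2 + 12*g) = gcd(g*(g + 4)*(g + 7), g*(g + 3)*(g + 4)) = g^2 + 4*g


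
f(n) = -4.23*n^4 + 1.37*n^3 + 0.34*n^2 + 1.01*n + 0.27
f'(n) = -16.92*n^3 + 4.11*n^2 + 0.68*n + 1.01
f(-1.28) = -14.69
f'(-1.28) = 42.36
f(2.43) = -123.10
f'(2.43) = -215.85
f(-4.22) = -1442.39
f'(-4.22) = 1342.90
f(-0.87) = -3.68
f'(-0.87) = 14.67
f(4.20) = -1204.24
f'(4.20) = -1177.20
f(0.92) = -0.48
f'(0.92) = -8.06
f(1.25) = -5.59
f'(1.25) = -24.76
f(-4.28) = -1524.67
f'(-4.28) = 1399.96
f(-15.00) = -218705.88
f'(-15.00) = 58020.56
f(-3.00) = -379.32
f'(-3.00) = 492.80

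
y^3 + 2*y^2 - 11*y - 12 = (y - 3)*(y + 1)*(y + 4)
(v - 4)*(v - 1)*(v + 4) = v^3 - v^2 - 16*v + 16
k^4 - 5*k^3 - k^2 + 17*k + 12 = (k - 4)*(k - 3)*(k + 1)^2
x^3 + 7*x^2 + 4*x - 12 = (x - 1)*(x + 2)*(x + 6)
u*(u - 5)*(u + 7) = u^3 + 2*u^2 - 35*u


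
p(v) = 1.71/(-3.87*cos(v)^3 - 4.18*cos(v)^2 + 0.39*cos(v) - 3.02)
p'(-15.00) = 0.00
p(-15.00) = -0.42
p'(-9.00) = 0.07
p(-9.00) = -0.44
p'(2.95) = -0.06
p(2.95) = -0.45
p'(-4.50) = 0.26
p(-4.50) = -0.53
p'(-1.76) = -0.25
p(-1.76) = -0.53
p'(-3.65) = -0.06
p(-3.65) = -0.43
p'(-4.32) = 0.23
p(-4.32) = -0.48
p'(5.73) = 0.21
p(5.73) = -0.21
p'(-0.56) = 0.21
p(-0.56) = -0.21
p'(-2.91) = 0.07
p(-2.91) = -0.45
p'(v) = 1.71*(-11.61*sin(v)*cos(v)^2 - 8.36*sin(v)*cos(v) + 0.39*sin(v))/(-3.87*cos(v)^3 - 4.18*cos(v)^2 + 0.39*cos(v) - 3.02)^2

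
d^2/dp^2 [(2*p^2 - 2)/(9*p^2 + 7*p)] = 4*(-63*p^3 - 243*p^2 - 189*p - 49)/(p^3*(729*p^3 + 1701*p^2 + 1323*p + 343))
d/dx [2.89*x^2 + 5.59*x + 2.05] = 5.78*x + 5.59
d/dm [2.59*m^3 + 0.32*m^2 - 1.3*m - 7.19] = 7.77*m^2 + 0.64*m - 1.3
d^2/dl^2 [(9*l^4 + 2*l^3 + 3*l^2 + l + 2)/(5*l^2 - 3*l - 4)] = 2*(225*l^6 - 405*l^5 - 297*l^4 + 992*l^3 + 1266*l^2 + 66*l + 94)/(125*l^6 - 225*l^5 - 165*l^4 + 333*l^3 + 132*l^2 - 144*l - 64)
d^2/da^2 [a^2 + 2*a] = 2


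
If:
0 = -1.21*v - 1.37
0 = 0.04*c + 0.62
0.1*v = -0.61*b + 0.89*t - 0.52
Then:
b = 1.45901639344262*t - 0.666847310662512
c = -15.50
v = -1.13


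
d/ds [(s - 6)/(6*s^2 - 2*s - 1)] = (-6*s^2 + 72*s - 13)/(36*s^4 - 24*s^3 - 8*s^2 + 4*s + 1)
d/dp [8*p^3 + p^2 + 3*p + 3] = 24*p^2 + 2*p + 3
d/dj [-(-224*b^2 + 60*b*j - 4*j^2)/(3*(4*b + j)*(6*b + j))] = 4*b*(-920*b^2 - 64*b*j + 25*j^2)/(3*(576*b^4 + 480*b^3*j + 148*b^2*j^2 + 20*b*j^3 + j^4))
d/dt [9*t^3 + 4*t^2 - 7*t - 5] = 27*t^2 + 8*t - 7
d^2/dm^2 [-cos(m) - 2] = cos(m)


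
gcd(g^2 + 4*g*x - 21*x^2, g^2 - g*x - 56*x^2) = g + 7*x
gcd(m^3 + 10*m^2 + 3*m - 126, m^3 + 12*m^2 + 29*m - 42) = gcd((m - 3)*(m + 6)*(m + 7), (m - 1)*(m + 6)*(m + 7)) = m^2 + 13*m + 42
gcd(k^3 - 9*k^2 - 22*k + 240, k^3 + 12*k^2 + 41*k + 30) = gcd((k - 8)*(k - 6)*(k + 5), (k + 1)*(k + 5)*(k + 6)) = k + 5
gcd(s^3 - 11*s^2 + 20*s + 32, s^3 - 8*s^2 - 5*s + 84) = s - 4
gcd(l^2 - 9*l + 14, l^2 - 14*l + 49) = l - 7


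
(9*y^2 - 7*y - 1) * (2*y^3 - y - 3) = 18*y^5 - 14*y^4 - 11*y^3 - 20*y^2 + 22*y + 3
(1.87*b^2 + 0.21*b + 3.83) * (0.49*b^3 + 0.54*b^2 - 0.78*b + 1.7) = 0.9163*b^5 + 1.1127*b^4 + 0.5315*b^3 + 5.0834*b^2 - 2.6304*b + 6.511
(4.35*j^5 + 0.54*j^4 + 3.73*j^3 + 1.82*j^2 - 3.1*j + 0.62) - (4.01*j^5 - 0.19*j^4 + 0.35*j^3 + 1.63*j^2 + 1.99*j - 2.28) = 0.34*j^5 + 0.73*j^4 + 3.38*j^3 + 0.19*j^2 - 5.09*j + 2.9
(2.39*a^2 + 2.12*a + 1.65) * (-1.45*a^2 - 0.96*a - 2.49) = -3.4655*a^4 - 5.3684*a^3 - 10.3788*a^2 - 6.8628*a - 4.1085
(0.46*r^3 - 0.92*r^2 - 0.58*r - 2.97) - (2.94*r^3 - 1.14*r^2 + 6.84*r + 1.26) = -2.48*r^3 + 0.22*r^2 - 7.42*r - 4.23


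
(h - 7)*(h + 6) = h^2 - h - 42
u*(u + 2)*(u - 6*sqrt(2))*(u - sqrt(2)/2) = u^4 - 13*sqrt(2)*u^3/2 + 2*u^3 - 13*sqrt(2)*u^2 + 6*u^2 + 12*u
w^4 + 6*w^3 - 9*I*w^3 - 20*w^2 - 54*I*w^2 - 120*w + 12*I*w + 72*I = (w + 6)*(w - 6*I)*(w - 2*I)*(w - I)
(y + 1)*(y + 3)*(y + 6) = y^3 + 10*y^2 + 27*y + 18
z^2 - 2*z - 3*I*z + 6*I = (z - 2)*(z - 3*I)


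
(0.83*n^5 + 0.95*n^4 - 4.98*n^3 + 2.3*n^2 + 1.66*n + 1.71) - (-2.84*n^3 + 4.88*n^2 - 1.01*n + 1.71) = 0.83*n^5 + 0.95*n^4 - 2.14*n^3 - 2.58*n^2 + 2.67*n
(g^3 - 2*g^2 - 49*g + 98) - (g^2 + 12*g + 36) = g^3 - 3*g^2 - 61*g + 62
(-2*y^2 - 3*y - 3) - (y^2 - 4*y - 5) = -3*y^2 + y + 2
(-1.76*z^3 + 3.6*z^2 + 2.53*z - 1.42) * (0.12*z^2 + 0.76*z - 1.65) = -0.2112*z^5 - 0.9056*z^4 + 5.9436*z^3 - 4.1876*z^2 - 5.2537*z + 2.343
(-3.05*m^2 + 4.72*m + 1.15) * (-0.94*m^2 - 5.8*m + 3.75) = 2.867*m^4 + 13.2532*m^3 - 39.8945*m^2 + 11.03*m + 4.3125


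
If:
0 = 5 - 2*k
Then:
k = 5/2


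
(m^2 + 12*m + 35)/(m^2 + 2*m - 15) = (m + 7)/(m - 3)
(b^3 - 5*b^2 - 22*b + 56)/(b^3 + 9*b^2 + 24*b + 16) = (b^2 - 9*b + 14)/(b^2 + 5*b + 4)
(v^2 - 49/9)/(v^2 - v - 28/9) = (3*v + 7)/(3*v + 4)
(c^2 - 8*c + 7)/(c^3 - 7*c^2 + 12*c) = (c^2 - 8*c + 7)/(c*(c^2 - 7*c + 12))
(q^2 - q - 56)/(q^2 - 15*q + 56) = (q + 7)/(q - 7)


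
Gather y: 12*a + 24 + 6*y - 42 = 12*a + 6*y - 18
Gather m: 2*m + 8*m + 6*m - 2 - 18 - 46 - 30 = 16*m - 96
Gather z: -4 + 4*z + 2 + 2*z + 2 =6*z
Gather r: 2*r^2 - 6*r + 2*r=2*r^2 - 4*r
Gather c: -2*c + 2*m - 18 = -2*c + 2*m - 18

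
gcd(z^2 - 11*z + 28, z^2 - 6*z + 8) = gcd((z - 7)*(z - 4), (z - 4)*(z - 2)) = z - 4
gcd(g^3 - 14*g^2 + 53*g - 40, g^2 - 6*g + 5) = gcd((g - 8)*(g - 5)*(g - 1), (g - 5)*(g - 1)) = g^2 - 6*g + 5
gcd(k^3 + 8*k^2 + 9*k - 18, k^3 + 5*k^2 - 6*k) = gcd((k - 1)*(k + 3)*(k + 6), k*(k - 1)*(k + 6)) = k^2 + 5*k - 6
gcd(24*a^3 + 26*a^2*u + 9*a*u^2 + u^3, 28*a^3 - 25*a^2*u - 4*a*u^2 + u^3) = 4*a + u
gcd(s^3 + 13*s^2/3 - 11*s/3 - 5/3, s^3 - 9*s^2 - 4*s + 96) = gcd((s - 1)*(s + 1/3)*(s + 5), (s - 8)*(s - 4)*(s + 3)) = 1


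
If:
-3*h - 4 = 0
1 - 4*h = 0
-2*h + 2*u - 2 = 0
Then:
No Solution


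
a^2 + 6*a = a*(a + 6)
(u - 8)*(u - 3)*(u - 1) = u^3 - 12*u^2 + 35*u - 24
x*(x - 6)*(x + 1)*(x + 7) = x^4 + 2*x^3 - 41*x^2 - 42*x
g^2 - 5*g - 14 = (g - 7)*(g + 2)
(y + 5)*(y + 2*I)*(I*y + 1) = I*y^3 - y^2 + 5*I*y^2 - 5*y + 2*I*y + 10*I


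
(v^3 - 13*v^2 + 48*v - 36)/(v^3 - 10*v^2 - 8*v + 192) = (v^2 - 7*v + 6)/(v^2 - 4*v - 32)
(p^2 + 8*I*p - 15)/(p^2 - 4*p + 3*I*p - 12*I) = (p + 5*I)/(p - 4)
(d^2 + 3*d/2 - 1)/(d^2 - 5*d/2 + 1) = (d + 2)/(d - 2)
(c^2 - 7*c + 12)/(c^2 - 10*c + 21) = (c - 4)/(c - 7)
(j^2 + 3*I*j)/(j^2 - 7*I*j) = (j + 3*I)/(j - 7*I)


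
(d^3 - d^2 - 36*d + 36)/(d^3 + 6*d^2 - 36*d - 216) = (d - 1)/(d + 6)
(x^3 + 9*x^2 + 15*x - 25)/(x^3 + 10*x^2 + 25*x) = (x - 1)/x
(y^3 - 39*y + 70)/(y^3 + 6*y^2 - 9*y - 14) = (y - 5)/(y + 1)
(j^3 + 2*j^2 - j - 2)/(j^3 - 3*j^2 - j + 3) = (j + 2)/(j - 3)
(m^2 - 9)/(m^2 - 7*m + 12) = (m + 3)/(m - 4)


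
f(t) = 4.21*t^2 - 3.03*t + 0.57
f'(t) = 8.42*t - 3.03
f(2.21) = 14.44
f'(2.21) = 15.58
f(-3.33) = 57.34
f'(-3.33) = -31.07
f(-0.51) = 3.21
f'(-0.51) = -7.32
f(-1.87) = 20.96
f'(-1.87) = -18.78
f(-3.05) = 48.98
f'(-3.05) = -28.71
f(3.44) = 39.97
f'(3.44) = 25.93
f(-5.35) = 137.28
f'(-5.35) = -48.08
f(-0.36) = 2.21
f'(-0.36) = -6.06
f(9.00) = 314.31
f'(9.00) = 72.75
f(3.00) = 29.37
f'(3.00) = 22.23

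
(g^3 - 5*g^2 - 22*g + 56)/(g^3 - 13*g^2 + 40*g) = (g^3 - 5*g^2 - 22*g + 56)/(g*(g^2 - 13*g + 40))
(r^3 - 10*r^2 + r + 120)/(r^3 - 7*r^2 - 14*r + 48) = (r - 5)/(r - 2)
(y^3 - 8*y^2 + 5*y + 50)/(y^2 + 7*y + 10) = (y^2 - 10*y + 25)/(y + 5)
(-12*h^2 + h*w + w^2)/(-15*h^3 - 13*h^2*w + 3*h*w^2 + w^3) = (4*h + w)/(5*h^2 + 6*h*w + w^2)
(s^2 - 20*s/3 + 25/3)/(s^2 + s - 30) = (s - 5/3)/(s + 6)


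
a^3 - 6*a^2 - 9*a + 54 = (a - 6)*(a - 3)*(a + 3)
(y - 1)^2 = y^2 - 2*y + 1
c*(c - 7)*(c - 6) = c^3 - 13*c^2 + 42*c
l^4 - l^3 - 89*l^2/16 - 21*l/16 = l*(l - 3)*(l + 1/4)*(l + 7/4)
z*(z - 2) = z^2 - 2*z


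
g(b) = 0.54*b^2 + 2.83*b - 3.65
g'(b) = 1.08*b + 2.83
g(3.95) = 15.95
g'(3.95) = 7.10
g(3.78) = 14.76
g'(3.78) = 6.91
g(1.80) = 3.19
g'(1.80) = 4.77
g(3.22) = 11.06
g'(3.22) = 6.31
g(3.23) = 11.12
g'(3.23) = 6.32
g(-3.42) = -7.01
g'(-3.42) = -0.86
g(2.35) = 5.98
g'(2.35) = 5.37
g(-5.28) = -3.54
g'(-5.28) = -2.87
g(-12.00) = 40.15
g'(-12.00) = -10.13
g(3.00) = 9.70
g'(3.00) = 6.07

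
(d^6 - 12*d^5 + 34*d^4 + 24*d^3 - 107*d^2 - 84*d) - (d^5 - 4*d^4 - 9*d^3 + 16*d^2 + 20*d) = d^6 - 13*d^5 + 38*d^4 + 33*d^3 - 123*d^2 - 104*d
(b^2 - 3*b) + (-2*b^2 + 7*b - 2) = -b^2 + 4*b - 2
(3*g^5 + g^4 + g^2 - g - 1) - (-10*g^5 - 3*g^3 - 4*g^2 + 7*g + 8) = 13*g^5 + g^4 + 3*g^3 + 5*g^2 - 8*g - 9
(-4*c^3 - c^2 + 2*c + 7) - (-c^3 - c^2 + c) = -3*c^3 + c + 7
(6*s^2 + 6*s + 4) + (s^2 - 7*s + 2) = 7*s^2 - s + 6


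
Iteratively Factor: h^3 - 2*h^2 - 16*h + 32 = (h - 2)*(h^2 - 16) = (h - 2)*(h + 4)*(h - 4)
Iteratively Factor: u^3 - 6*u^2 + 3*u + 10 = (u + 1)*(u^2 - 7*u + 10) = (u - 2)*(u + 1)*(u - 5)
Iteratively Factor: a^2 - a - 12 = (a + 3)*(a - 4)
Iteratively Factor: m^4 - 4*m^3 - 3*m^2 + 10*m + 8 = (m + 1)*(m^3 - 5*m^2 + 2*m + 8) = (m - 2)*(m + 1)*(m^2 - 3*m - 4) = (m - 4)*(m - 2)*(m + 1)*(m + 1)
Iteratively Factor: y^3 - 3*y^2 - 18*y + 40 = (y + 4)*(y^2 - 7*y + 10) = (y - 5)*(y + 4)*(y - 2)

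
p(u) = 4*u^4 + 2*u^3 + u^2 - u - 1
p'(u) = 16*u^3 + 6*u^2 + 2*u - 1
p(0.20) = -1.14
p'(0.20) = -0.23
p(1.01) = 5.23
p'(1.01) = 23.63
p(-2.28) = 90.87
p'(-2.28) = -164.01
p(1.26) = 13.41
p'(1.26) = 43.05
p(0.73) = 0.72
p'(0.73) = 9.88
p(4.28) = 1512.10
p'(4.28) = 1371.91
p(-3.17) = 352.43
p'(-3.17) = -456.73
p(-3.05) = 300.75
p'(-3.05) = -405.25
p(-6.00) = 4793.00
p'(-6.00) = -3253.00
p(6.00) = 5645.00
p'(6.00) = 3683.00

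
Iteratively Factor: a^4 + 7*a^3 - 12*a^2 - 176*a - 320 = (a + 4)*(a^3 + 3*a^2 - 24*a - 80) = (a - 5)*(a + 4)*(a^2 + 8*a + 16) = (a - 5)*(a + 4)^2*(a + 4)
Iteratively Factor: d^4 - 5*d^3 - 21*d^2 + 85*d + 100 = (d + 4)*(d^3 - 9*d^2 + 15*d + 25) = (d - 5)*(d + 4)*(d^2 - 4*d - 5) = (d - 5)*(d + 1)*(d + 4)*(d - 5)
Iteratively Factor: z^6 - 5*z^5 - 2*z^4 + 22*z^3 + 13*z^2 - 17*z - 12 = (z - 4)*(z^5 - z^4 - 6*z^3 - 2*z^2 + 5*z + 3) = (z - 4)*(z + 1)*(z^4 - 2*z^3 - 4*z^2 + 2*z + 3) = (z - 4)*(z - 3)*(z + 1)*(z^3 + z^2 - z - 1) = (z - 4)*(z - 3)*(z + 1)^2*(z^2 - 1) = (z - 4)*(z - 3)*(z - 1)*(z + 1)^2*(z + 1)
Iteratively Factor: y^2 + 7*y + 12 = (y + 4)*(y + 3)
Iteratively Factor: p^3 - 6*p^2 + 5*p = (p - 1)*(p^2 - 5*p) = (p - 5)*(p - 1)*(p)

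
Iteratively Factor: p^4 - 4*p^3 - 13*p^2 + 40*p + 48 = (p - 4)*(p^3 - 13*p - 12) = (p - 4)*(p + 1)*(p^2 - p - 12) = (p - 4)*(p + 1)*(p + 3)*(p - 4)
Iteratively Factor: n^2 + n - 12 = (n + 4)*(n - 3)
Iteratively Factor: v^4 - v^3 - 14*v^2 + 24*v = (v - 3)*(v^3 + 2*v^2 - 8*v) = v*(v - 3)*(v^2 + 2*v - 8) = v*(v - 3)*(v + 4)*(v - 2)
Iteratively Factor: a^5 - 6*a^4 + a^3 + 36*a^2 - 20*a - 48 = (a + 2)*(a^4 - 8*a^3 + 17*a^2 + 2*a - 24) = (a + 1)*(a + 2)*(a^3 - 9*a^2 + 26*a - 24) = (a - 2)*(a + 1)*(a + 2)*(a^2 - 7*a + 12) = (a - 4)*(a - 2)*(a + 1)*(a + 2)*(a - 3)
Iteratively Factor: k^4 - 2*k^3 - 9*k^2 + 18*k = (k - 2)*(k^3 - 9*k) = (k - 3)*(k - 2)*(k^2 + 3*k) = (k - 3)*(k - 2)*(k + 3)*(k)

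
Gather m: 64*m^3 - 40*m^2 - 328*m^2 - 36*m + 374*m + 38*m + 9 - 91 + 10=64*m^3 - 368*m^2 + 376*m - 72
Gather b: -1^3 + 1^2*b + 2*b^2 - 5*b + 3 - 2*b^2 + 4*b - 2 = 0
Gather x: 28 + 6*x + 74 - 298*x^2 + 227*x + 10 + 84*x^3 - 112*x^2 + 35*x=84*x^3 - 410*x^2 + 268*x + 112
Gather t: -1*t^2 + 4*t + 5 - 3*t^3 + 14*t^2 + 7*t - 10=-3*t^3 + 13*t^2 + 11*t - 5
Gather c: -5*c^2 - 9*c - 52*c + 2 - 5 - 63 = -5*c^2 - 61*c - 66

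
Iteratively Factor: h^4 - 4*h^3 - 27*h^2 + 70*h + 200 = (h + 4)*(h^3 - 8*h^2 + 5*h + 50) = (h - 5)*(h + 4)*(h^2 - 3*h - 10) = (h - 5)*(h + 2)*(h + 4)*(h - 5)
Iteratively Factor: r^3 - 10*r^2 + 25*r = (r)*(r^2 - 10*r + 25) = r*(r - 5)*(r - 5)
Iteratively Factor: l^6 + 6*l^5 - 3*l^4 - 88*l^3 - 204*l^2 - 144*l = (l + 3)*(l^5 + 3*l^4 - 12*l^3 - 52*l^2 - 48*l) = (l - 4)*(l + 3)*(l^4 + 7*l^3 + 16*l^2 + 12*l) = l*(l - 4)*(l + 3)*(l^3 + 7*l^2 + 16*l + 12) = l*(l - 4)*(l + 3)^2*(l^2 + 4*l + 4) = l*(l - 4)*(l + 2)*(l + 3)^2*(l + 2)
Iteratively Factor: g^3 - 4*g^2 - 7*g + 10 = (g + 2)*(g^2 - 6*g + 5) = (g - 1)*(g + 2)*(g - 5)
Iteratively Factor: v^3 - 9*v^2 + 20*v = (v - 5)*(v^2 - 4*v) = v*(v - 5)*(v - 4)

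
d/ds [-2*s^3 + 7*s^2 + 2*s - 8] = -6*s^2 + 14*s + 2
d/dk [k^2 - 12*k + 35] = 2*k - 12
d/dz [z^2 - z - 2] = 2*z - 1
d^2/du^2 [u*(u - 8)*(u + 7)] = 6*u - 2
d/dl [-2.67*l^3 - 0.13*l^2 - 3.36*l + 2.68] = -8.01*l^2 - 0.26*l - 3.36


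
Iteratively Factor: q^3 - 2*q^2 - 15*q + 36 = (q - 3)*(q^2 + q - 12) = (q - 3)^2*(q + 4)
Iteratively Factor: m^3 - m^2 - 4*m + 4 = (m - 2)*(m^2 + m - 2) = (m - 2)*(m + 2)*(m - 1)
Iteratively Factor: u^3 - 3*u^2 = (u)*(u^2 - 3*u) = u*(u - 3)*(u)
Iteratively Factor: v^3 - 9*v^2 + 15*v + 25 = (v - 5)*(v^2 - 4*v - 5) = (v - 5)^2*(v + 1)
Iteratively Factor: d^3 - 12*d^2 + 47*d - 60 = (d - 4)*(d^2 - 8*d + 15) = (d - 4)*(d - 3)*(d - 5)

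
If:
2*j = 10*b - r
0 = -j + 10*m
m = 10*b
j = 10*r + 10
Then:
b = 1/200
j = 1/2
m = 1/20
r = -19/20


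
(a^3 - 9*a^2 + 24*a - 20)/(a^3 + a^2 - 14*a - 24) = (a^3 - 9*a^2 + 24*a - 20)/(a^3 + a^2 - 14*a - 24)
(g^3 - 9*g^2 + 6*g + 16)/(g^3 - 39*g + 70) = (g^2 - 7*g - 8)/(g^2 + 2*g - 35)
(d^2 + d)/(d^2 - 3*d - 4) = d/(d - 4)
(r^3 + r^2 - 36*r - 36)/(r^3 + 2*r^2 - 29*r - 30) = (r - 6)/(r - 5)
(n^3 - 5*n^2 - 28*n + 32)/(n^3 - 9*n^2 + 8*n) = (n + 4)/n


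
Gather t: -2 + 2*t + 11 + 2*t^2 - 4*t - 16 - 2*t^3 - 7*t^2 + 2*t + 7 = -2*t^3 - 5*t^2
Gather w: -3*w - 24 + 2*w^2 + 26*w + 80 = 2*w^2 + 23*w + 56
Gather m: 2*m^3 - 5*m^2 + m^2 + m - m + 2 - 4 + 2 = 2*m^3 - 4*m^2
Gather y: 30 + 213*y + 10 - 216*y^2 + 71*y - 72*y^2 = -288*y^2 + 284*y + 40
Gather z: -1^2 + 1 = 0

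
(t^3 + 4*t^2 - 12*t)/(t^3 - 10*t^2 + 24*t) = (t^2 + 4*t - 12)/(t^2 - 10*t + 24)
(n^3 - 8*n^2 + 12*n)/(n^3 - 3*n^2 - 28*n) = (-n^2 + 8*n - 12)/(-n^2 + 3*n + 28)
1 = 1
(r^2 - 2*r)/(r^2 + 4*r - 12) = r/(r + 6)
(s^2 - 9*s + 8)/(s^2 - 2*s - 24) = (-s^2 + 9*s - 8)/(-s^2 + 2*s + 24)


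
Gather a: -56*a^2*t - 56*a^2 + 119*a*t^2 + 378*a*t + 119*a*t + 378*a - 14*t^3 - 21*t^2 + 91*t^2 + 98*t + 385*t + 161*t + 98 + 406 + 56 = a^2*(-56*t - 56) + a*(119*t^2 + 497*t + 378) - 14*t^3 + 70*t^2 + 644*t + 560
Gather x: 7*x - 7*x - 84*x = -84*x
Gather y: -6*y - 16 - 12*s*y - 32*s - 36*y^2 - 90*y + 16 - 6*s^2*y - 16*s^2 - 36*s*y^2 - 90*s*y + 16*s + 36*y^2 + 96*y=-16*s^2 - 36*s*y^2 - 16*s + y*(-6*s^2 - 102*s)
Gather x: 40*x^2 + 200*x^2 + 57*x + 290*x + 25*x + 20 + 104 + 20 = 240*x^2 + 372*x + 144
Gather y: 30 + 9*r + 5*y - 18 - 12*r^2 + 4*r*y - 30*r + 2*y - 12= -12*r^2 - 21*r + y*(4*r + 7)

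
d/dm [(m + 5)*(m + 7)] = 2*m + 12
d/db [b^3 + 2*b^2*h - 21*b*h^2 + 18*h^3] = 3*b^2 + 4*b*h - 21*h^2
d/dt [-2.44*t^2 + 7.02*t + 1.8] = 7.02 - 4.88*t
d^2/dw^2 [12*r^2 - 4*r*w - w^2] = -2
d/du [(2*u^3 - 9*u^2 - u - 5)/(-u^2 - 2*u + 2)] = (-2*u^4 - 8*u^3 + 29*u^2 - 46*u - 12)/(u^4 + 4*u^3 - 8*u + 4)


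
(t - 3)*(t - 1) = t^2 - 4*t + 3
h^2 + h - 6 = (h - 2)*(h + 3)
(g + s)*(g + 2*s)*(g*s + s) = g^3*s + 3*g^2*s^2 + g^2*s + 2*g*s^3 + 3*g*s^2 + 2*s^3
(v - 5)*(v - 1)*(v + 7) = v^3 + v^2 - 37*v + 35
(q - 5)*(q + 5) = q^2 - 25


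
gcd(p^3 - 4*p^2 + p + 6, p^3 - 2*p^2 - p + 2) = p^2 - p - 2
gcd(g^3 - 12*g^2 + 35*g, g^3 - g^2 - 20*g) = g^2 - 5*g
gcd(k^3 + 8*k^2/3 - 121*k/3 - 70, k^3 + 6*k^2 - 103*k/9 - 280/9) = k^2 + 26*k/3 + 35/3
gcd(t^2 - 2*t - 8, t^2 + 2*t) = t + 2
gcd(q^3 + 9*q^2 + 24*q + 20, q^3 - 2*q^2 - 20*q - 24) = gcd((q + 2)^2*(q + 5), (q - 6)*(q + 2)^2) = q^2 + 4*q + 4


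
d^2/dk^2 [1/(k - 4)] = 2/(k - 4)^3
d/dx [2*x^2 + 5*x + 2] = 4*x + 5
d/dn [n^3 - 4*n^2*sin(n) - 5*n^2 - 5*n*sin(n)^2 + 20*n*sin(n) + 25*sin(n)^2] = -4*n^2*cos(n) + 3*n^2 - 8*n*sin(n) - 5*n*sin(2*n) + 20*n*cos(n) - 10*n - 5*sin(n)^2 + 20*sin(n) + 25*sin(2*n)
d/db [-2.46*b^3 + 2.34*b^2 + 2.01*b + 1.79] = -7.38*b^2 + 4.68*b + 2.01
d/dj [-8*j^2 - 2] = -16*j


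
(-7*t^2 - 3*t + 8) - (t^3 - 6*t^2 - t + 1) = -t^3 - t^2 - 2*t + 7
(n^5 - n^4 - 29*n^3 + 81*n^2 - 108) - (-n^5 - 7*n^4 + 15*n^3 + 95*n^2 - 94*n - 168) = 2*n^5 + 6*n^4 - 44*n^3 - 14*n^2 + 94*n + 60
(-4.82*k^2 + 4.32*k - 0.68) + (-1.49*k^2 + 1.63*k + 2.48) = -6.31*k^2 + 5.95*k + 1.8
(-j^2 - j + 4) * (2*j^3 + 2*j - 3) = -2*j^5 - 2*j^4 + 6*j^3 + j^2 + 11*j - 12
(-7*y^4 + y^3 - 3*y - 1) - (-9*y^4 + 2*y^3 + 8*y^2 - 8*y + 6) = 2*y^4 - y^3 - 8*y^2 + 5*y - 7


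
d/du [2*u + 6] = 2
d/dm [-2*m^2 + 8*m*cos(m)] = -8*m*sin(m) - 4*m + 8*cos(m)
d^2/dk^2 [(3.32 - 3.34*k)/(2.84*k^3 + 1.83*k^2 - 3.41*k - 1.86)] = (-161.634624*k^5 + 217.181616*k^4 + 189.01282*k^3 - 337.921752*k^2 - 87.29352*k + 142.180384)/(22.906304*k^9 + 44.280144*k^8 - 53.97846*k^7 - 145.212273*k^6 + 6.811413*k^5 + 153.229311*k^4 + 59.465719*k^3 - 45.891594*k^2 - 35.391708*k - 6.434856)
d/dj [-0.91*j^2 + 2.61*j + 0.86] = 2.61 - 1.82*j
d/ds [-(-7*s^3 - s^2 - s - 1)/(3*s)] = (14*s^3 + s^2 - 1)/(3*s^2)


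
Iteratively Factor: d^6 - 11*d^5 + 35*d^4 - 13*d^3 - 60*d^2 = (d)*(d^5 - 11*d^4 + 35*d^3 - 13*d^2 - 60*d) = d*(d - 5)*(d^4 - 6*d^3 + 5*d^2 + 12*d) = d*(d - 5)*(d + 1)*(d^3 - 7*d^2 + 12*d) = d^2*(d - 5)*(d + 1)*(d^2 - 7*d + 12) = d^2*(d - 5)*(d - 3)*(d + 1)*(d - 4)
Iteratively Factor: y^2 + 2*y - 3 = (y - 1)*(y + 3)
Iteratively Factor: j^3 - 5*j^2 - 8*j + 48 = (j + 3)*(j^2 - 8*j + 16) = (j - 4)*(j + 3)*(j - 4)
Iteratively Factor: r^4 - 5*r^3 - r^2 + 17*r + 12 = (r + 1)*(r^3 - 6*r^2 + 5*r + 12) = (r - 3)*(r + 1)*(r^2 - 3*r - 4) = (r - 3)*(r + 1)^2*(r - 4)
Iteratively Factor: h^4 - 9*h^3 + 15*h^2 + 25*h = (h - 5)*(h^3 - 4*h^2 - 5*h) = h*(h - 5)*(h^2 - 4*h - 5) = h*(h - 5)*(h + 1)*(h - 5)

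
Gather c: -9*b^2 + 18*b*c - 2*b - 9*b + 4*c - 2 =-9*b^2 - 11*b + c*(18*b + 4) - 2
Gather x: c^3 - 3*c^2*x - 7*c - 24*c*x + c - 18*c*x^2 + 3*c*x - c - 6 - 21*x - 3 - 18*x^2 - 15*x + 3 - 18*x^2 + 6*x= c^3 - 7*c + x^2*(-18*c - 36) + x*(-3*c^2 - 21*c - 30) - 6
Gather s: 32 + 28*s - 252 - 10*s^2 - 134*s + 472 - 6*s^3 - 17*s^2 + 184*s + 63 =-6*s^3 - 27*s^2 + 78*s + 315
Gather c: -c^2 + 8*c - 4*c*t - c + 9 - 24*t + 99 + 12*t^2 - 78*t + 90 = -c^2 + c*(7 - 4*t) + 12*t^2 - 102*t + 198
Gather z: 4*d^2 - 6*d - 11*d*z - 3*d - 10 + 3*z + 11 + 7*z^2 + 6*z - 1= 4*d^2 - 9*d + 7*z^2 + z*(9 - 11*d)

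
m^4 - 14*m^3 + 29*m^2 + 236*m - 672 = (m - 8)*(m - 7)*(m - 3)*(m + 4)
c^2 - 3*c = c*(c - 3)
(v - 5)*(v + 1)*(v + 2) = v^3 - 2*v^2 - 13*v - 10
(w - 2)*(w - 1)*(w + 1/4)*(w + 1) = w^4 - 7*w^3/4 - 3*w^2/2 + 7*w/4 + 1/2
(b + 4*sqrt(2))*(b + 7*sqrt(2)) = b^2 + 11*sqrt(2)*b + 56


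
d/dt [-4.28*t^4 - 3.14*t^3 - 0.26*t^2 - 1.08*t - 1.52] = -17.12*t^3 - 9.42*t^2 - 0.52*t - 1.08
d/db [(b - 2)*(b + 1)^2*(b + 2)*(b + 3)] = 5*b^4 + 20*b^3 + 9*b^2 - 34*b - 28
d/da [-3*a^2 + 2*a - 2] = 2 - 6*a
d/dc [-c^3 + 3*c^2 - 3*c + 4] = -3*c^2 + 6*c - 3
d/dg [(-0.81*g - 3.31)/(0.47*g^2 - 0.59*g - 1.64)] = (0.3807*g^2 + 3.1114*g - 0.6245)/(0.2209*g^4 - 0.5546*g^3 - 1.1935*g^2 + 1.9352*g + 2.6896)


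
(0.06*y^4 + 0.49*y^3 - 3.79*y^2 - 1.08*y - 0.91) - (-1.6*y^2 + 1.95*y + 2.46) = 0.06*y^4 + 0.49*y^3 - 2.19*y^2 - 3.03*y - 3.37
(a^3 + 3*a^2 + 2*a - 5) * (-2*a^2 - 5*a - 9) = -2*a^5 - 11*a^4 - 28*a^3 - 27*a^2 + 7*a + 45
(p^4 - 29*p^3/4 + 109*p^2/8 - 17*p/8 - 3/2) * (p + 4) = p^5 - 13*p^4/4 - 123*p^3/8 + 419*p^2/8 - 10*p - 6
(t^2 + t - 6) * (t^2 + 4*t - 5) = t^4 + 5*t^3 - 7*t^2 - 29*t + 30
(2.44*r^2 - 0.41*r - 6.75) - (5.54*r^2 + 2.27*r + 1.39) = -3.1*r^2 - 2.68*r - 8.14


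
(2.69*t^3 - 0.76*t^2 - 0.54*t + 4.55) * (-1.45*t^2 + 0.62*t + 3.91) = -3.9005*t^5 + 2.7698*t^4 + 10.8297*t^3 - 9.9039*t^2 + 0.7096*t + 17.7905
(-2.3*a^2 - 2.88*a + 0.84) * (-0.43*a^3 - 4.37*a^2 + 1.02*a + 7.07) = 0.989*a^5 + 11.2894*a^4 + 9.8784*a^3 - 22.8694*a^2 - 19.5048*a + 5.9388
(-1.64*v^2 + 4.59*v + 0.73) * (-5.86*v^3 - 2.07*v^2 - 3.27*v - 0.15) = 9.6104*v^5 - 23.5026*v^4 - 8.4163*v^3 - 16.2744*v^2 - 3.0756*v - 0.1095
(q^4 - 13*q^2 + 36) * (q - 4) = q^5 - 4*q^4 - 13*q^3 + 52*q^2 + 36*q - 144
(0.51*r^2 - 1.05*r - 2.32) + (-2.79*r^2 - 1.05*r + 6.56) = -2.28*r^2 - 2.1*r + 4.24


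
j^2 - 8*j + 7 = (j - 7)*(j - 1)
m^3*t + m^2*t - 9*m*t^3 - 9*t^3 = (m - 3*t)*(m + 3*t)*(m*t + t)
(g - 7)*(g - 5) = g^2 - 12*g + 35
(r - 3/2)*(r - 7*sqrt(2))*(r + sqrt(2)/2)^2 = r^4 - 6*sqrt(2)*r^3 - 3*r^3/2 - 27*r^2/2 + 9*sqrt(2)*r^2 - 7*sqrt(2)*r/2 + 81*r/4 + 21*sqrt(2)/4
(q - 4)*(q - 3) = q^2 - 7*q + 12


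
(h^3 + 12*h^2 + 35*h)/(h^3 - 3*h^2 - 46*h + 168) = h*(h + 5)/(h^2 - 10*h + 24)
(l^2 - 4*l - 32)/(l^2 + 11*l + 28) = (l - 8)/(l + 7)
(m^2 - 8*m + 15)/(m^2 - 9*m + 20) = (m - 3)/(m - 4)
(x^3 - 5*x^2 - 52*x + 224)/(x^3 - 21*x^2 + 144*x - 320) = (x^2 + 3*x - 28)/(x^2 - 13*x + 40)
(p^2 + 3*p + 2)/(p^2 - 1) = (p + 2)/(p - 1)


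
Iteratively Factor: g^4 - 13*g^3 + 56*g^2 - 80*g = (g)*(g^3 - 13*g^2 + 56*g - 80) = g*(g - 5)*(g^2 - 8*g + 16) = g*(g - 5)*(g - 4)*(g - 4)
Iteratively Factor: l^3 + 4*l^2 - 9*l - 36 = (l + 3)*(l^2 + l - 12) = (l + 3)*(l + 4)*(l - 3)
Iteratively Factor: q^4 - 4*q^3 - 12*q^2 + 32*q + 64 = (q - 4)*(q^3 - 12*q - 16) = (q - 4)^2*(q^2 + 4*q + 4) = (q - 4)^2*(q + 2)*(q + 2)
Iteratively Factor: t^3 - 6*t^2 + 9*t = (t - 3)*(t^2 - 3*t) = (t - 3)^2*(t)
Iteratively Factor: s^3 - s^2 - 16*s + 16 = (s - 4)*(s^2 + 3*s - 4) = (s - 4)*(s + 4)*(s - 1)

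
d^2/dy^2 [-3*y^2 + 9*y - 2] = -6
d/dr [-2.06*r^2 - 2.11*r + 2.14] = -4.12*r - 2.11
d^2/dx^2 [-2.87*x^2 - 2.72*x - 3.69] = -5.74000000000000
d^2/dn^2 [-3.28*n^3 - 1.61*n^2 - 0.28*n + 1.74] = -19.68*n - 3.22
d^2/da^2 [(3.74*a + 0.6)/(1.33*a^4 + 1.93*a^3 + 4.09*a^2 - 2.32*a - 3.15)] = (79.388232*a^7 + 174.830096*a^6 + 251.857824*a^5 + 331.943532*a^4 + 540.367316*a^3 + 347.11416*a^2 + 276.83226*a - 32.74476)/(2.352637*a^12 + 10.241931*a^11 + 36.566754*a^10 + 57.869239*a^9 + 60.002289*a^8 - 53.304639*a^7 - 157.997234*a^6 - 176.13657*a^5 + 32.178918*a^4 + 224.302427*a^3 + 70.885395*a^2 - 69.0606*a - 31.255875)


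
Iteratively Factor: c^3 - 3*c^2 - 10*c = (c - 5)*(c^2 + 2*c) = c*(c - 5)*(c + 2)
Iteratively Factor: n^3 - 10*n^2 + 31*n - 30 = (n - 5)*(n^2 - 5*n + 6) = (n - 5)*(n - 2)*(n - 3)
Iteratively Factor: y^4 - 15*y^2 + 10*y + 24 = (y - 2)*(y^3 + 2*y^2 - 11*y - 12) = (y - 3)*(y - 2)*(y^2 + 5*y + 4) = (y - 3)*(y - 2)*(y + 4)*(y + 1)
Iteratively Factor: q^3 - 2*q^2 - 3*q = (q + 1)*(q^2 - 3*q) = (q - 3)*(q + 1)*(q)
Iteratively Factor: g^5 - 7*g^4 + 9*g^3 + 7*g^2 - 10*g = (g - 1)*(g^4 - 6*g^3 + 3*g^2 + 10*g) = (g - 2)*(g - 1)*(g^3 - 4*g^2 - 5*g) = (g - 5)*(g - 2)*(g - 1)*(g^2 + g) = g*(g - 5)*(g - 2)*(g - 1)*(g + 1)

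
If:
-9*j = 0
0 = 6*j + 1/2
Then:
No Solution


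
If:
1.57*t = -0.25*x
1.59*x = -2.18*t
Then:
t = 0.00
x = 0.00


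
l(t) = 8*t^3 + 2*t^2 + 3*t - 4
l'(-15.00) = 5343.00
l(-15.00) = -26599.00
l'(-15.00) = 5343.00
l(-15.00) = -26599.00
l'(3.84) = 372.25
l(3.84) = 490.00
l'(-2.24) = 114.46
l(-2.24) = -90.60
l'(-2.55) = 148.86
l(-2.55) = -131.30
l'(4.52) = 511.41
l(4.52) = 789.18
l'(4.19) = 441.11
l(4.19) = 632.16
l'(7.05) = 1224.06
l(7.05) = 2919.78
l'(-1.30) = 38.36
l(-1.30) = -22.10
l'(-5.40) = 681.24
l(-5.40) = -1221.59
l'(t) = 24*t^2 + 4*t + 3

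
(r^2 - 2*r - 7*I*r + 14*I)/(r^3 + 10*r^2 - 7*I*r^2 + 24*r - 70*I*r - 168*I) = (r - 2)/(r^2 + 10*r + 24)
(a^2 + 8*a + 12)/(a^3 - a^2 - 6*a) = (a + 6)/(a*(a - 3))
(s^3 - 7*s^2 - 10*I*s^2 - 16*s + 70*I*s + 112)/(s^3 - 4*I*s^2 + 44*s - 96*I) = (s - 7)/(s + 6*I)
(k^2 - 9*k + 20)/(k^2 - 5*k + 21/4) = 4*(k^2 - 9*k + 20)/(4*k^2 - 20*k + 21)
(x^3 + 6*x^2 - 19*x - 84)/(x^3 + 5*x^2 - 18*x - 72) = (x + 7)/(x + 6)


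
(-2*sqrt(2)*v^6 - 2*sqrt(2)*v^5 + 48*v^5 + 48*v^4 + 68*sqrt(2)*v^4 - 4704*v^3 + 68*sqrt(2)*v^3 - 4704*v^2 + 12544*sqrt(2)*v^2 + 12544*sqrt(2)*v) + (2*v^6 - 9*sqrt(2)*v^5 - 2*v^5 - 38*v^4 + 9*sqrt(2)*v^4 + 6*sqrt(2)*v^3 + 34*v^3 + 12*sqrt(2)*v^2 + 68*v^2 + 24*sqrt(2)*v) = -2*sqrt(2)*v^6 + 2*v^6 - 11*sqrt(2)*v^5 + 46*v^5 + 10*v^4 + 77*sqrt(2)*v^4 - 4670*v^3 + 74*sqrt(2)*v^3 - 4636*v^2 + 12556*sqrt(2)*v^2 + 12568*sqrt(2)*v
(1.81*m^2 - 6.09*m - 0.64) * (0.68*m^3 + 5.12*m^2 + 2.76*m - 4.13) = 1.2308*m^5 + 5.126*m^4 - 26.6204*m^3 - 27.5605*m^2 + 23.3853*m + 2.6432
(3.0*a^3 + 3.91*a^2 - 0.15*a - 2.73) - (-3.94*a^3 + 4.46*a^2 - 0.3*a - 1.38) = 6.94*a^3 - 0.55*a^2 + 0.15*a - 1.35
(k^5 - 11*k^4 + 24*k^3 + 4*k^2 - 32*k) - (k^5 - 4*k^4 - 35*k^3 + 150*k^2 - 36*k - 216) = -7*k^4 + 59*k^3 - 146*k^2 + 4*k + 216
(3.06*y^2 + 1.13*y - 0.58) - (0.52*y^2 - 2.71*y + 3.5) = 2.54*y^2 + 3.84*y - 4.08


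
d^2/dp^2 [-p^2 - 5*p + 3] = -2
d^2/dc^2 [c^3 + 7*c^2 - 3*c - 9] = 6*c + 14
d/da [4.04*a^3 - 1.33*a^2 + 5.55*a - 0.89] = 12.12*a^2 - 2.66*a + 5.55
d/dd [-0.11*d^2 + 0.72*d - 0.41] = 0.72 - 0.22*d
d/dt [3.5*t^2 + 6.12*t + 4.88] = 7.0*t + 6.12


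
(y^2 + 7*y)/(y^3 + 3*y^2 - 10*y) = (y + 7)/(y^2 + 3*y - 10)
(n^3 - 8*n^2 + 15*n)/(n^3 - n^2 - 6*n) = (n - 5)/(n + 2)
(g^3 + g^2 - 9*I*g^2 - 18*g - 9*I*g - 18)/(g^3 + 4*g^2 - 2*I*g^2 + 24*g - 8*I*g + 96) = (g^2 + g*(1 - 3*I) - 3*I)/(g^2 + 4*g*(1 + I) + 16*I)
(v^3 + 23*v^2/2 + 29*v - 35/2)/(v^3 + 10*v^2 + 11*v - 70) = (v - 1/2)/(v - 2)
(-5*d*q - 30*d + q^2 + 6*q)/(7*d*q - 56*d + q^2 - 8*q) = (-5*d*q - 30*d + q^2 + 6*q)/(7*d*q - 56*d + q^2 - 8*q)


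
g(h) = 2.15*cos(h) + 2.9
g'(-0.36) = 0.76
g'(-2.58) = 1.14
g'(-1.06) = 1.88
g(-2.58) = 1.08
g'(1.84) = -2.07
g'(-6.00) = -0.60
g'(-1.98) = 1.97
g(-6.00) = 4.96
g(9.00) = 0.94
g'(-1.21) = 2.01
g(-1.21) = 3.66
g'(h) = -2.15*sin(h)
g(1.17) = 3.74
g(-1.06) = 3.95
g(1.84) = 2.33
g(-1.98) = 2.04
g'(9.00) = -0.89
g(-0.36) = 4.91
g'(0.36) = -0.76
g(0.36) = 4.91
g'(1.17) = -1.98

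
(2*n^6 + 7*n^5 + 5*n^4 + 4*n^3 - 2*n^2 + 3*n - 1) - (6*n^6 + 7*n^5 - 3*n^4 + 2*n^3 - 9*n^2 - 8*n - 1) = -4*n^6 + 8*n^4 + 2*n^3 + 7*n^2 + 11*n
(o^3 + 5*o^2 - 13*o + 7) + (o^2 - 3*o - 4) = o^3 + 6*o^2 - 16*o + 3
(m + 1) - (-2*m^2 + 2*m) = 2*m^2 - m + 1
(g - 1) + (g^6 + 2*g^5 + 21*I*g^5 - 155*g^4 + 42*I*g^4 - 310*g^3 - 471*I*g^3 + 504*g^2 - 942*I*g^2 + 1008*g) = g^6 + 2*g^5 + 21*I*g^5 - 155*g^4 + 42*I*g^4 - 310*g^3 - 471*I*g^3 + 504*g^2 - 942*I*g^2 + 1009*g - 1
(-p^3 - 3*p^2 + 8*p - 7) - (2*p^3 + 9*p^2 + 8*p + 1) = -3*p^3 - 12*p^2 - 8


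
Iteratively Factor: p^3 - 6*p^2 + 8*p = (p - 4)*(p^2 - 2*p) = p*(p - 4)*(p - 2)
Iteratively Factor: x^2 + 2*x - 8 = (x - 2)*(x + 4)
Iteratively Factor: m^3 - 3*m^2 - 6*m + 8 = (m - 4)*(m^2 + m - 2) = (m - 4)*(m - 1)*(m + 2)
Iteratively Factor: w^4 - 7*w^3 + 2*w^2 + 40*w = (w - 4)*(w^3 - 3*w^2 - 10*w) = w*(w - 4)*(w^2 - 3*w - 10) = w*(w - 5)*(w - 4)*(w + 2)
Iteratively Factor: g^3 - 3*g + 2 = (g - 1)*(g^2 + g - 2) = (g - 1)*(g + 2)*(g - 1)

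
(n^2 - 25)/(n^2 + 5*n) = (n - 5)/n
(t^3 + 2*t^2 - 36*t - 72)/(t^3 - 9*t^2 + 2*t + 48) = (t^2 - 36)/(t^2 - 11*t + 24)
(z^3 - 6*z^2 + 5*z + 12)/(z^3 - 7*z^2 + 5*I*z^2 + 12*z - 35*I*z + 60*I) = (z + 1)/(z + 5*I)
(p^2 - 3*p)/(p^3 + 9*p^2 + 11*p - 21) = p*(p - 3)/(p^3 + 9*p^2 + 11*p - 21)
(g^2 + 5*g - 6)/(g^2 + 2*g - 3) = (g + 6)/(g + 3)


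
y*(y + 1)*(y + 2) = y^3 + 3*y^2 + 2*y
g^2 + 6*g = g*(g + 6)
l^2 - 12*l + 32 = (l - 8)*(l - 4)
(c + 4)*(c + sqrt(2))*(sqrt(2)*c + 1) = sqrt(2)*c^3 + 3*c^2 + 4*sqrt(2)*c^2 + sqrt(2)*c + 12*c + 4*sqrt(2)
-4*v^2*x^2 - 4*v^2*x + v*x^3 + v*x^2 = x*(-4*v + x)*(v*x + v)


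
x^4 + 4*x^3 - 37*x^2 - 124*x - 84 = (x - 6)*(x + 1)*(x + 2)*(x + 7)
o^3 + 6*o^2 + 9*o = o*(o + 3)^2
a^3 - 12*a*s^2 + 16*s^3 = (a - 2*s)^2*(a + 4*s)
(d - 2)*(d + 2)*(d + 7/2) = d^3 + 7*d^2/2 - 4*d - 14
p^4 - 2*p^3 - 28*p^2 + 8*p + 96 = (p - 6)*(p - 2)*(p + 2)*(p + 4)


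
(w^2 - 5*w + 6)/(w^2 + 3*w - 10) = (w - 3)/(w + 5)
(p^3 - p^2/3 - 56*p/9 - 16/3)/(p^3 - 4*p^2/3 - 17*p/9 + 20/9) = (3*p^2 - 5*p - 12)/(3*p^2 - 8*p + 5)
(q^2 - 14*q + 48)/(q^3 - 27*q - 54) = (q - 8)/(q^2 + 6*q + 9)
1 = 1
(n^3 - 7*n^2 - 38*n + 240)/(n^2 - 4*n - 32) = (n^2 + n - 30)/(n + 4)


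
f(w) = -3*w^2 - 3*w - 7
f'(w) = -6*w - 3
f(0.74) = -10.86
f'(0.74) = -7.44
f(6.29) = -144.56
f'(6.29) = -40.74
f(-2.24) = -15.33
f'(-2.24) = 10.44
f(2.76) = -38.13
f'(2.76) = -19.56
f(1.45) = -17.66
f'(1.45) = -11.70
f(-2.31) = -16.08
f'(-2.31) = 10.86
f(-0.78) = -6.49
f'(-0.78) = 1.68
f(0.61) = -9.95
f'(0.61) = -6.66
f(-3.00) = -25.00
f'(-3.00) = 15.00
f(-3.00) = -25.00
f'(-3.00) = 15.00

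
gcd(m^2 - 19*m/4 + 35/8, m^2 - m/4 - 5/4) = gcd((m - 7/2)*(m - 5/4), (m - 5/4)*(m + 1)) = m - 5/4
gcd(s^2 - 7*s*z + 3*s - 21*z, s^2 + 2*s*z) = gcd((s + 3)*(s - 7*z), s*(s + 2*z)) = 1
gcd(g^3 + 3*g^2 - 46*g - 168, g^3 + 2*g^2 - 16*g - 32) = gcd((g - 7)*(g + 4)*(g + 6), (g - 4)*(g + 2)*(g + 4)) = g + 4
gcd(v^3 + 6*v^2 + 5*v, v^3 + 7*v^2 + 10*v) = v^2 + 5*v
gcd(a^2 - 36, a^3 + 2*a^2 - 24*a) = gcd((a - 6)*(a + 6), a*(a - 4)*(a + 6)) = a + 6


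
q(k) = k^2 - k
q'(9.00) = 17.00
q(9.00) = 72.00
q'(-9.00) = -19.00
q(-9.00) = 90.00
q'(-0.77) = -2.54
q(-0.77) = 1.36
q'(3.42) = 5.84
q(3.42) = 8.28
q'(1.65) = 2.30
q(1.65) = 1.07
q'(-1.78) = -4.56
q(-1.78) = 4.95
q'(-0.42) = -1.84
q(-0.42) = 0.60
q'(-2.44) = -5.88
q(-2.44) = 8.39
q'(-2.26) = -5.52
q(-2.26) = 7.37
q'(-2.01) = -5.02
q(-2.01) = 6.05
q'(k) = 2*k - 1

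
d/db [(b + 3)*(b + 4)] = 2*b + 7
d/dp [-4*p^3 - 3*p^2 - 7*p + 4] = -12*p^2 - 6*p - 7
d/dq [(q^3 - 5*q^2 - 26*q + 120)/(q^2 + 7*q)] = (q^4 + 14*q^3 - 9*q^2 - 240*q - 840)/(q^2*(q^2 + 14*q + 49))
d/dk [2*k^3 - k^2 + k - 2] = 6*k^2 - 2*k + 1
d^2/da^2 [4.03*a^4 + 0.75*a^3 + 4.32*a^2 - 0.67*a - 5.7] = 48.36*a^2 + 4.5*a + 8.64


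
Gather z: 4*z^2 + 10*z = 4*z^2 + 10*z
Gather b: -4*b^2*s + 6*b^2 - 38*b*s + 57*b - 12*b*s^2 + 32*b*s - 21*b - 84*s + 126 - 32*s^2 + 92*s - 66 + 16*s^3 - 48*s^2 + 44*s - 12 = b^2*(6 - 4*s) + b*(-12*s^2 - 6*s + 36) + 16*s^3 - 80*s^2 + 52*s + 48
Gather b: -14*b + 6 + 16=22 - 14*b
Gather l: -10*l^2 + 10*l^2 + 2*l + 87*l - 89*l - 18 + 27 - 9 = 0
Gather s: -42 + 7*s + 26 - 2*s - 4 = 5*s - 20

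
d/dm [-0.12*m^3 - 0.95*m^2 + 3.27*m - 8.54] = -0.36*m^2 - 1.9*m + 3.27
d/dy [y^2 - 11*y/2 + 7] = 2*y - 11/2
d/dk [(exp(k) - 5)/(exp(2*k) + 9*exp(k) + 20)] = (-(exp(k) - 5)*(2*exp(k) + 9) + exp(2*k) + 9*exp(k) + 20)*exp(k)/(exp(2*k) + 9*exp(k) + 20)^2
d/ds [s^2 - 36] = 2*s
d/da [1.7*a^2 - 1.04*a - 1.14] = 3.4*a - 1.04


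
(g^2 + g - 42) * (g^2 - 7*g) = g^4 - 6*g^3 - 49*g^2 + 294*g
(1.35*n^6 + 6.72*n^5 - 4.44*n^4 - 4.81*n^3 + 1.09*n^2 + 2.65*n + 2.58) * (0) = 0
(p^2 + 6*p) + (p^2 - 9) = 2*p^2 + 6*p - 9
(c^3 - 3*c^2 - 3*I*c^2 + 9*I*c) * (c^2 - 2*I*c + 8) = c^5 - 3*c^4 - 5*I*c^4 + 2*c^3 + 15*I*c^3 - 6*c^2 - 24*I*c^2 + 72*I*c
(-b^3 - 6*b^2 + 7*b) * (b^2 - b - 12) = -b^5 - 5*b^4 + 25*b^3 + 65*b^2 - 84*b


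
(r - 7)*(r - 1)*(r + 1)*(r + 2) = r^4 - 5*r^3 - 15*r^2 + 5*r + 14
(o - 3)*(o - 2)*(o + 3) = o^3 - 2*o^2 - 9*o + 18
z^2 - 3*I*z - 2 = (z - 2*I)*(z - I)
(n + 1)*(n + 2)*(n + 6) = n^3 + 9*n^2 + 20*n + 12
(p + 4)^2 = p^2 + 8*p + 16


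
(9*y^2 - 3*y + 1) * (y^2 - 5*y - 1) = 9*y^4 - 48*y^3 + 7*y^2 - 2*y - 1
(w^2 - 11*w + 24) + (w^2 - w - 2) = 2*w^2 - 12*w + 22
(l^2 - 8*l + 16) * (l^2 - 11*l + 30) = l^4 - 19*l^3 + 134*l^2 - 416*l + 480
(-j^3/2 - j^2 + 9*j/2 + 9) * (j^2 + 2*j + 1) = -j^5/2 - 2*j^4 + 2*j^3 + 17*j^2 + 45*j/2 + 9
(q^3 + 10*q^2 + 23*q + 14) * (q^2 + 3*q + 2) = q^5 + 13*q^4 + 55*q^3 + 103*q^2 + 88*q + 28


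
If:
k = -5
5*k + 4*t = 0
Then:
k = -5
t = 25/4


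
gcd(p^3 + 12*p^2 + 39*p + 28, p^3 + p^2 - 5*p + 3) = 1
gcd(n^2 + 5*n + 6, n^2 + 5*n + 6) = n^2 + 5*n + 6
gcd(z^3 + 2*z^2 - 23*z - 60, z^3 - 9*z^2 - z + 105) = z^2 - 2*z - 15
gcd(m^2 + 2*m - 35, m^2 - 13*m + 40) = m - 5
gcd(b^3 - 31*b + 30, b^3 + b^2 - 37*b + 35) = b^2 - 6*b + 5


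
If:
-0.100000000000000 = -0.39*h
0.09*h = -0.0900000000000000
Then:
No Solution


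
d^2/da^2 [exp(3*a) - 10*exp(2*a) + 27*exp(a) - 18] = (9*exp(2*a) - 40*exp(a) + 27)*exp(a)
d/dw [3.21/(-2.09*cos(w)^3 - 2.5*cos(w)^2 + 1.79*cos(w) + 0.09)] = (-20.1267*cos(w)^2 - 16.05*cos(w) + 5.7459)*sin(w)/(2.09*cos(w)^3 + 2.5*cos(w)^2 - 1.79*cos(w) - 0.09)^2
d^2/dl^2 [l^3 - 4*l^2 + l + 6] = 6*l - 8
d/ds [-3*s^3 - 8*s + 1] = -9*s^2 - 8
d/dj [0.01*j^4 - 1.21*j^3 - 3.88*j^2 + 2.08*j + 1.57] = 0.04*j^3 - 3.63*j^2 - 7.76*j + 2.08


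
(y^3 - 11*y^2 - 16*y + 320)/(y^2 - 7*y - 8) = (y^2 - 3*y - 40)/(y + 1)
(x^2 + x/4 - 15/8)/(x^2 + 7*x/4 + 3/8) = (4*x - 5)/(4*x + 1)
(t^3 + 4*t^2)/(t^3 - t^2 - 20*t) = t/(t - 5)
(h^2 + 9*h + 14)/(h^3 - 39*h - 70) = (h + 7)/(h^2 - 2*h - 35)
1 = 1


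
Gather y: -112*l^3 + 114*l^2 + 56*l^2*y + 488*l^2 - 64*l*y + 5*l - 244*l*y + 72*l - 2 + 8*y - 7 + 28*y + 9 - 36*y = -112*l^3 + 602*l^2 + 77*l + y*(56*l^2 - 308*l)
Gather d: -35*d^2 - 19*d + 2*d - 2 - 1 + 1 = -35*d^2 - 17*d - 2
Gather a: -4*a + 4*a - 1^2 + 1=0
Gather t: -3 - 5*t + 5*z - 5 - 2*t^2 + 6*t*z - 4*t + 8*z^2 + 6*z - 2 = -2*t^2 + t*(6*z - 9) + 8*z^2 + 11*z - 10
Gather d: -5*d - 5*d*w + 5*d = -5*d*w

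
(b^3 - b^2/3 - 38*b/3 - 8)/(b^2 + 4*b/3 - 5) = (3*b^2 - 10*b - 8)/(3*b - 5)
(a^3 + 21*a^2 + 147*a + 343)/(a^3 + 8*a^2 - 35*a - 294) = (a + 7)/(a - 6)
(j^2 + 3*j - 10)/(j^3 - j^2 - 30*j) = (j - 2)/(j*(j - 6))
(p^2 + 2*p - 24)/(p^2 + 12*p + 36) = (p - 4)/(p + 6)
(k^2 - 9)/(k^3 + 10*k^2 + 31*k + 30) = (k - 3)/(k^2 + 7*k + 10)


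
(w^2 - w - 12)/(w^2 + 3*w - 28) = (w + 3)/(w + 7)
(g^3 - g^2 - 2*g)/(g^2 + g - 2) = g*(g^2 - g - 2)/(g^2 + g - 2)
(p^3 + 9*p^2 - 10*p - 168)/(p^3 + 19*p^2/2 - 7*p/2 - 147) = 2*(p - 4)/(2*p - 7)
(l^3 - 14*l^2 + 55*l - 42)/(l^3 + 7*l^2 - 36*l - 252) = (l^2 - 8*l + 7)/(l^2 + 13*l + 42)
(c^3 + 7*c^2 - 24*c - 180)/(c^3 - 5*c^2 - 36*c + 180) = (c + 6)/(c - 6)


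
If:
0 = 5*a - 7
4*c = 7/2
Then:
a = 7/5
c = 7/8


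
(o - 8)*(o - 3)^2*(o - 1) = o^4 - 15*o^3 + 71*o^2 - 129*o + 72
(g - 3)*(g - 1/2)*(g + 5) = g^3 + 3*g^2/2 - 16*g + 15/2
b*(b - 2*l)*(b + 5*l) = b^3 + 3*b^2*l - 10*b*l^2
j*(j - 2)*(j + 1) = j^3 - j^2 - 2*j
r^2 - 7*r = r*(r - 7)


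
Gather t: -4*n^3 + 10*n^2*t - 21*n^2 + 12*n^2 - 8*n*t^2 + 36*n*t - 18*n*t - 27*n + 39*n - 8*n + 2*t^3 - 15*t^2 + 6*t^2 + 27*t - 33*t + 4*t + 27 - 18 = -4*n^3 - 9*n^2 + 4*n + 2*t^3 + t^2*(-8*n - 9) + t*(10*n^2 + 18*n - 2) + 9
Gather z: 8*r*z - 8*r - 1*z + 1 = -8*r + z*(8*r - 1) + 1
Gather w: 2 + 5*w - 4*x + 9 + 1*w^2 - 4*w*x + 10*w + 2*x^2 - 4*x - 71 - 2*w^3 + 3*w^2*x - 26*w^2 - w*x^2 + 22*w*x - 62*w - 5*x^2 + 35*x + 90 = -2*w^3 + w^2*(3*x - 25) + w*(-x^2 + 18*x - 47) - 3*x^2 + 27*x + 30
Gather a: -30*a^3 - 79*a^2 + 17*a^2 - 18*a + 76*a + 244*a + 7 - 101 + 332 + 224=-30*a^3 - 62*a^2 + 302*a + 462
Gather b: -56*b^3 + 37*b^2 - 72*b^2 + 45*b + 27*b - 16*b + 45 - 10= -56*b^3 - 35*b^2 + 56*b + 35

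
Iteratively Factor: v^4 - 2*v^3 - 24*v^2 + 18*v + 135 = (v + 3)*(v^3 - 5*v^2 - 9*v + 45) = (v + 3)^2*(v^2 - 8*v + 15) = (v - 3)*(v + 3)^2*(v - 5)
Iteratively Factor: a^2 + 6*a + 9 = (a + 3)*(a + 3)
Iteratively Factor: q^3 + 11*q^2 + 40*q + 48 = (q + 4)*(q^2 + 7*q + 12) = (q + 3)*(q + 4)*(q + 4)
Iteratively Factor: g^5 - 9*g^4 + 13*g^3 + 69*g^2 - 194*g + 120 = (g - 4)*(g^4 - 5*g^3 - 7*g^2 + 41*g - 30) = (g - 5)*(g - 4)*(g^3 - 7*g + 6) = (g - 5)*(g - 4)*(g - 2)*(g^2 + 2*g - 3) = (g - 5)*(g - 4)*(g - 2)*(g + 3)*(g - 1)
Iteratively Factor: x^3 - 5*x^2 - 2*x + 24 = (x - 3)*(x^2 - 2*x - 8) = (x - 3)*(x + 2)*(x - 4)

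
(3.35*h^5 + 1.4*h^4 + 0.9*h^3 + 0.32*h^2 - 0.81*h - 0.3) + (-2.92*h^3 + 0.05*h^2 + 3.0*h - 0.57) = 3.35*h^5 + 1.4*h^4 - 2.02*h^3 + 0.37*h^2 + 2.19*h - 0.87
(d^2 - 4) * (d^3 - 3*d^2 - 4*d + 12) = d^5 - 3*d^4 - 8*d^3 + 24*d^2 + 16*d - 48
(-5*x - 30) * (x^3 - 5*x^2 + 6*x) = -5*x^4 - 5*x^3 + 120*x^2 - 180*x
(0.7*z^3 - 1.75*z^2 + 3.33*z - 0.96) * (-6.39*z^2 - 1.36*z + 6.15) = -4.473*z^5 + 10.2305*z^4 - 14.5937*z^3 - 9.1569*z^2 + 21.7851*z - 5.904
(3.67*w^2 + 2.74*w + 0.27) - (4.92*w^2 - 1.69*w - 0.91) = -1.25*w^2 + 4.43*w + 1.18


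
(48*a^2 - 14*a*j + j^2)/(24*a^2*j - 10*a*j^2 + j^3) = (8*a - j)/(j*(4*a - j))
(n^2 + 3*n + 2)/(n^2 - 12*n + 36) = (n^2 + 3*n + 2)/(n^2 - 12*n + 36)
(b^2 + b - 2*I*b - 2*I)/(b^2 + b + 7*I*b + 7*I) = (b - 2*I)/(b + 7*I)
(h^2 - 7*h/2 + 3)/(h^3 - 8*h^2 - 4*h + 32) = (h - 3/2)/(h^2 - 6*h - 16)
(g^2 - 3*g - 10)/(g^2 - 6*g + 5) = (g + 2)/(g - 1)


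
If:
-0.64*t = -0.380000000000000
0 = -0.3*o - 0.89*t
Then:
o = -1.76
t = 0.59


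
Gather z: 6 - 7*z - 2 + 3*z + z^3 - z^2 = z^3 - z^2 - 4*z + 4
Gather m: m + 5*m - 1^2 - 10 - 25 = 6*m - 36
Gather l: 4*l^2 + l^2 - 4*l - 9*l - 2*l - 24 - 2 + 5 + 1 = 5*l^2 - 15*l - 20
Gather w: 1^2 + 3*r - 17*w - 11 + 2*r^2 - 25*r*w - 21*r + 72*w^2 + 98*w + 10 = 2*r^2 - 18*r + 72*w^2 + w*(81 - 25*r)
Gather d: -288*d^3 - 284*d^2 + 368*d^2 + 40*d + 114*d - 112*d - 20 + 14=-288*d^3 + 84*d^2 + 42*d - 6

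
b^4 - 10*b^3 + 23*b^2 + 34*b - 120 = (b - 5)*(b - 4)*(b - 3)*(b + 2)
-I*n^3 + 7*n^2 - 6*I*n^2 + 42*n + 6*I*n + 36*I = (n + 6)*(n + 6*I)*(-I*n + 1)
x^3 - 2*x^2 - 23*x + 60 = (x - 4)*(x - 3)*(x + 5)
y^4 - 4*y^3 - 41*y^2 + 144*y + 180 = (y - 6)*(y - 5)*(y + 1)*(y + 6)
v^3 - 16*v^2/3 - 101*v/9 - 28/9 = (v - 7)*(v + 1/3)*(v + 4/3)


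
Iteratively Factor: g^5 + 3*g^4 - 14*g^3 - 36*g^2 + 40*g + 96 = (g + 2)*(g^4 + g^3 - 16*g^2 - 4*g + 48) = (g - 2)*(g + 2)*(g^3 + 3*g^2 - 10*g - 24) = (g - 2)*(g + 2)*(g + 4)*(g^2 - g - 6) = (g - 2)*(g + 2)^2*(g + 4)*(g - 3)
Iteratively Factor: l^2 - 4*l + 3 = (l - 1)*(l - 3)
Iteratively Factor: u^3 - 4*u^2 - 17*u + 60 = (u + 4)*(u^2 - 8*u + 15) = (u - 3)*(u + 4)*(u - 5)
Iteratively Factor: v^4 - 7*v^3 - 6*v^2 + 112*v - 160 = (v - 5)*(v^3 - 2*v^2 - 16*v + 32) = (v - 5)*(v + 4)*(v^2 - 6*v + 8) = (v - 5)*(v - 4)*(v + 4)*(v - 2)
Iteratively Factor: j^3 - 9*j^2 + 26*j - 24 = (j - 4)*(j^2 - 5*j + 6) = (j - 4)*(j - 3)*(j - 2)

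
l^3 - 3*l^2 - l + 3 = (l - 3)*(l - 1)*(l + 1)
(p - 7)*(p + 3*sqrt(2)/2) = p^2 - 7*p + 3*sqrt(2)*p/2 - 21*sqrt(2)/2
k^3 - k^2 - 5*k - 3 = (k - 3)*(k + 1)^2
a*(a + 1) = a^2 + a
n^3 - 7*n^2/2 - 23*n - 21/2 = (n - 7)*(n + 1/2)*(n + 3)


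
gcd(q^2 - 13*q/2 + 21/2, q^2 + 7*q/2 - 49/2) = q - 7/2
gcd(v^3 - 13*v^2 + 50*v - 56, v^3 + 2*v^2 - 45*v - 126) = v - 7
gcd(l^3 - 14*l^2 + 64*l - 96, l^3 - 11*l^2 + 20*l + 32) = l - 4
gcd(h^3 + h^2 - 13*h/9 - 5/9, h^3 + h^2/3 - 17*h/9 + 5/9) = h^2 + 2*h/3 - 5/3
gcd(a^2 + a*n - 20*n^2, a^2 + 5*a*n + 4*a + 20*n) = a + 5*n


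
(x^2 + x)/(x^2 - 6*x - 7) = x/(x - 7)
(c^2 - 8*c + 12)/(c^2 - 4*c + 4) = (c - 6)/(c - 2)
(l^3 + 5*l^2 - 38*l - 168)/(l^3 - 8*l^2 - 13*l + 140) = (l^2 + l - 42)/(l^2 - 12*l + 35)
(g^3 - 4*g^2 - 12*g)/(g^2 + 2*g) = g - 6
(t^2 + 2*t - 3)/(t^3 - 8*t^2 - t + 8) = (t + 3)/(t^2 - 7*t - 8)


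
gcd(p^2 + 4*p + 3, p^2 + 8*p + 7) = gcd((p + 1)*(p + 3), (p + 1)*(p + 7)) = p + 1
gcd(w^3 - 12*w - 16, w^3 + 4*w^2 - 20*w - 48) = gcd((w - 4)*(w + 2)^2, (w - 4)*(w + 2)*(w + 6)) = w^2 - 2*w - 8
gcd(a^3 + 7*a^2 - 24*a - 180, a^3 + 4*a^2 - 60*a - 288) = a^2 + 12*a + 36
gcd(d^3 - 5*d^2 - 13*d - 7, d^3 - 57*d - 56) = d + 1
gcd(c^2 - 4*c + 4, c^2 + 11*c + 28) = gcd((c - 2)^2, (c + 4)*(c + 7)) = 1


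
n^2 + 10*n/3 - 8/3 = (n - 2/3)*(n + 4)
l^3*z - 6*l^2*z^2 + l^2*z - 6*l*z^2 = l*(l - 6*z)*(l*z + z)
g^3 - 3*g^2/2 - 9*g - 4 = (g - 4)*(g + 1/2)*(g + 2)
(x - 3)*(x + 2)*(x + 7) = x^3 + 6*x^2 - 13*x - 42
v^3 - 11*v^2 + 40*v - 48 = (v - 4)^2*(v - 3)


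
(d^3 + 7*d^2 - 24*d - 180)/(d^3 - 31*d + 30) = (d + 6)/(d - 1)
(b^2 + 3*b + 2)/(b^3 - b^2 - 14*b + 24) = (b^2 + 3*b + 2)/(b^3 - b^2 - 14*b + 24)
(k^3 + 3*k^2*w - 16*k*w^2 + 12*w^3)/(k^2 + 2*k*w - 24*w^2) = (-k^2 + 3*k*w - 2*w^2)/(-k + 4*w)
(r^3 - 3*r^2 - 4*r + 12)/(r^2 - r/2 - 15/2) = 2*(r^2 - 4)/(2*r + 5)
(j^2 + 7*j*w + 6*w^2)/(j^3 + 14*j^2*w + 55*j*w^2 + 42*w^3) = 1/(j + 7*w)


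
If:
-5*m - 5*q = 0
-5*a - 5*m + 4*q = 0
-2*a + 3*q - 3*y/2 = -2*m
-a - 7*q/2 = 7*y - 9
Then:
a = -486/205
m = 54/41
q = -54/41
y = 468/205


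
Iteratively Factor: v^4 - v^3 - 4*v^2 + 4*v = (v + 2)*(v^3 - 3*v^2 + 2*v) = (v - 1)*(v + 2)*(v^2 - 2*v) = (v - 2)*(v - 1)*(v + 2)*(v)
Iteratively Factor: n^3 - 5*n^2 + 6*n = (n - 2)*(n^2 - 3*n) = (n - 3)*(n - 2)*(n)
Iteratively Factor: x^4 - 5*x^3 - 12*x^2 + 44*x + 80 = (x + 2)*(x^3 - 7*x^2 + 2*x + 40) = (x - 4)*(x + 2)*(x^2 - 3*x - 10) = (x - 4)*(x + 2)^2*(x - 5)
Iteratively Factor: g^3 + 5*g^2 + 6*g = (g + 2)*(g^2 + 3*g) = (g + 2)*(g + 3)*(g)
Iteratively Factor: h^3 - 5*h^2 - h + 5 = (h - 1)*(h^2 - 4*h - 5) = (h - 5)*(h - 1)*(h + 1)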